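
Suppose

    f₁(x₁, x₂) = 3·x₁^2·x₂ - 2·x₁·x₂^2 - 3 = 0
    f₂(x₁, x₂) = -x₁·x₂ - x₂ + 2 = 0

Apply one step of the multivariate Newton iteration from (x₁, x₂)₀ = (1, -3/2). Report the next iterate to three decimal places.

At (1, -3/2): F = (-12.000, 5.000).
Jacobian J = [[6·x₁·x₂ - 2·x₂^2, 3·x₁^2 - 4·x₁·x₂], [-x₂, -x₁ - 1]].
At the point, J = [[-13.500, 9.000], [1.500, -2.000]] (det J = 13.500).
Solving J·Δ = −F gives Δ = (1.556, 3.667).
Then the next iterate is (x₁, x₂)₁ = (2.556, 2.167).

(2.556, 2.167)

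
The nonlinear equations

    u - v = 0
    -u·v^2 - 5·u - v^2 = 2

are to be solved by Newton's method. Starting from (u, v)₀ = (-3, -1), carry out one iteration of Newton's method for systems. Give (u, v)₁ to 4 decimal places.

At (-3, -1): F = (-2.0000, 15.0000).
Jacobian J = [[1, -1], [-v^2 - 5, -2·u·v - 2·v]].
At the point, J = [[1.0000, -1.0000], [-6.0000, -4.0000]] (det J = -10.0000).
Solving J·Δ = −F gives Δ = (2.3000, 0.3000).
Then the next iterate is (u, v)₁ = (-0.7000, -0.7000).

(-0.7000, -0.7000)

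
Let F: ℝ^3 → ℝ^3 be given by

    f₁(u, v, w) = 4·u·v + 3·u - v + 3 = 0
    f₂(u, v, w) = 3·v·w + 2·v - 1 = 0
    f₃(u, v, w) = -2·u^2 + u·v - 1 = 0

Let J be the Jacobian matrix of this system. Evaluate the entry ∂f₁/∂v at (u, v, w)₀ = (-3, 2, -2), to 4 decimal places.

-13.0000

∂f₁/∂v = 4·u - 1.
At (-3, 2, -2) this is -13.0000.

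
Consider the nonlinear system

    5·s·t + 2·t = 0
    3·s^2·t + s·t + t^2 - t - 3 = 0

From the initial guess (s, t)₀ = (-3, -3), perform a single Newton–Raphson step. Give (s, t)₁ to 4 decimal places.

(-2.6176, -0.4412)

At (-3, -3): F = (39.0000, -63.0000).
Jacobian J = [[5·t, 5·s + 2], [6·s·t + t, 3·s^2 + s + 2·t - 1]].
At the point, J = [[-15.0000, -13.0000], [51.0000, 17.0000]] (det J = 408.0000).
Solving J·Δ = −F gives Δ = (0.3824, 2.5588).
Then the next iterate is (s, t)₁ = (-2.6176, -0.4412).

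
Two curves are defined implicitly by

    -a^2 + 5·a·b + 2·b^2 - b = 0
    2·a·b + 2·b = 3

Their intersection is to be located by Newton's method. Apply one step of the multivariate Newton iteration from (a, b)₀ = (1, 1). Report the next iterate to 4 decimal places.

(4.0000, -0.7500)

At (1, 1): F = (5.0000, 1.0000).
Jacobian J = [[-2·a + 5·b, 5·a + 4·b - 1], [2·b, 2·a + 2]].
At the point, J = [[3.0000, 8.0000], [2.0000, 4.0000]] (det J = -4.0000).
Solving J·Δ = −F gives Δ = (3.0000, -1.7500).
Then the next iterate is (a, b)₁ = (4.0000, -0.7500).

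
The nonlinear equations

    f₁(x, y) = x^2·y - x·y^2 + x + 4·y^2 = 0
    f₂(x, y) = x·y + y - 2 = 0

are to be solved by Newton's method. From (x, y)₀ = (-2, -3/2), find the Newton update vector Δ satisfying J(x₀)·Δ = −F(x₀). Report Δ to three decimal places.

(-0.485, 0.228)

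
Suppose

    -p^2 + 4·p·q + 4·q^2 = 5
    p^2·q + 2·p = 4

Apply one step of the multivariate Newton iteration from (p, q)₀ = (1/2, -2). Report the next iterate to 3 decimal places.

At (1/2, -2): F = (6.750, -3.500).
Jacobian J = [[-2·p + 4·q, 4·p + 8·q], [2·p·q + 2, p^2]].
At the point, J = [[-9.000, -14.000], [0.000, 0.250]] (det J = -2.250).
Solving J·Δ = −F gives Δ = (-21.028, 14.000).
Then the next iterate is (p, q)₁ = (-20.528, 12.000).

(-20.528, 12.000)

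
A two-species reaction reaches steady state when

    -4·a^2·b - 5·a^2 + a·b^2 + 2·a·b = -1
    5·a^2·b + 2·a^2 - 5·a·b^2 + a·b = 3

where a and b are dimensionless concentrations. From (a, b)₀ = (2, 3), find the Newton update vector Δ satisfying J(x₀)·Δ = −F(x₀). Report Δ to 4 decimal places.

At (2, 3): F = (-37.0000, -19.0000).
Jacobian J = [[-8·a·b - 10·a + b^2 + 2·b, -4·a^2 + 2·a·b + 2·a], [10·a·b + 4·a - 5·b^2 + b, 5·a^2 - 10·a·b + a]].
At the point, J = [[-53.0000, 0.0000], [26.0000, -38.0000]] (det J = 2014.0000).
Solving J·Δ = −F gives Δ = (-0.6981, -0.9777).

(-0.6981, -0.9777)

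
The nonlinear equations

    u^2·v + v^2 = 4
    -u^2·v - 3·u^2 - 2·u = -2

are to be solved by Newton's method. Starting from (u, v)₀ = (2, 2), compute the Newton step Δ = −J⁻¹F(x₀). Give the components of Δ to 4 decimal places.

At (2, 2): F = (8.0000, -22.0000).
Jacobian J = [[2·u·v, u^2 + 2·v], [-2·u·v - 6·u - 2, -u^2]].
At the point, J = [[8.0000, 8.0000], [-22.0000, -4.0000]] (det J = 144.0000).
Solving J·Δ = −F gives Δ = (-1.0000, 0.0000).

(-1.0000, 0.0000)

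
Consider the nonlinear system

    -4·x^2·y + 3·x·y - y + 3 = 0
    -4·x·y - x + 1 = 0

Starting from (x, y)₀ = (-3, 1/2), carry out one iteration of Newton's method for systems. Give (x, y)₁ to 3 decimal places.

At (-3, 1/2): F = (-20.000, 10.000).
Jacobian J = [[-8·x·y + 3·y, -4·x^2 + 3·x - 1], [-4·y - 1, -4·x]].
At the point, J = [[13.500, -46.000], [-3.000, 12.000]] (det J = 24.000).
Solving J·Δ = −F gives Δ = (-9.167, -3.125).
Then the next iterate is (x, y)₁ = (-12.167, -2.625).

(-12.167, -2.625)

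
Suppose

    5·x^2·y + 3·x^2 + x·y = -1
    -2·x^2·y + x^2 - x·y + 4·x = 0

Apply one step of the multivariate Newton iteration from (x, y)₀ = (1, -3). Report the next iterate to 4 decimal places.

(0.0667, -4.8667)

At (1, -3): F = (-14.0000, 14.0000).
Jacobian J = [[10·x·y + 6·x + y, 5·x^2 + x], [-4·x·y + 2·x - y + 4, -2·x^2 - x]].
At the point, J = [[-27.0000, 6.0000], [21.0000, -3.0000]] (det J = -45.0000).
Solving J·Δ = −F gives Δ = (-0.9333, -1.8667).
Then the next iterate is (x, y)₁ = (0.0667, -4.8667).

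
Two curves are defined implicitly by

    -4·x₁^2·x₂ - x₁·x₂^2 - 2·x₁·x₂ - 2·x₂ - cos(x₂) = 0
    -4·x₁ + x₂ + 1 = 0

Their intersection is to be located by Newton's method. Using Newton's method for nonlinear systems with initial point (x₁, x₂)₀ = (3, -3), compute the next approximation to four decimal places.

(-4.3103, -18.2411)

At (3, -3): F = (105.989992, -14.0000).
Jacobian J = [[-8·x₁·x₂ - x₂^2 - 2·x₂, -4·x₁^2 - 2·x₁·x₂ - 2·x₁ + sin(x₂) - 2], [-4, 1]].
At the point, J = [[69.0000, -26.141120], [-4.0000, 1.0000]] (det J = -35.564480).
Solving J·Δ = −F gives Δ = (-7.3103, -15.2411).
Then the next iterate is (x₁, x₂)₁ = (-4.3103, -18.2411).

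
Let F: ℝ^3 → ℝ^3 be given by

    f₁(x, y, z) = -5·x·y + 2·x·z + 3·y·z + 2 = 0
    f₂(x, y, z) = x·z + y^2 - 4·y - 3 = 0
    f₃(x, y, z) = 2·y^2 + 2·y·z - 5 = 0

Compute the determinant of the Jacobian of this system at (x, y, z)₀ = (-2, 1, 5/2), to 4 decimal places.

-110.0000

J = [[-5·y + 2·z, -5·x + 3·z, 2·x + 3·y], [z, 2·y - 4, x], [0, 4·y + 2·z, 2·y]].
At the point, J = [[0.0000, 17.5000, -1.0000], [2.5000, -2.0000, -2.0000], [0.0000, 9.0000, 2.0000]].
det J = -110.0000.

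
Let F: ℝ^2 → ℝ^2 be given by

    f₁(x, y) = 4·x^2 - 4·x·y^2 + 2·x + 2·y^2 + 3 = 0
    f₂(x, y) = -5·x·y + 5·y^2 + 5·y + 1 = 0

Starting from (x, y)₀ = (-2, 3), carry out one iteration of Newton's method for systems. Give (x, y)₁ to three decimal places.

At (-2, 3): F = (105.000, 91.000).
Jacobian J = [[8·x - 4·y^2 + 2, -8·x·y + 4·y], [-5·y, -5·x + 10·y + 5]].
At the point, J = [[-50.000, 60.000], [-15.000, 45.000]] (det J = -1350.000).
Solving J·Δ = −F gives Δ = (-0.544, -2.204).
Then the next iterate is (x, y)₁ = (-2.544, 0.796).

(-2.544, 0.796)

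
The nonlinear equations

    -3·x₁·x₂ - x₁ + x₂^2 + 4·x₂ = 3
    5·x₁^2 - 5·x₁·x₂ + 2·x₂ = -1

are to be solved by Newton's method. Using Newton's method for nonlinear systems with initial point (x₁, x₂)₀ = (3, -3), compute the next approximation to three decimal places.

At (3, -3): F = (18.000, 85.000).
Jacobian J = [[-3·x₂ - 1, -3·x₁ + 2·x₂ + 4], [10·x₁ - 5·x₂, -5·x₁ + 2]].
At the point, J = [[8.000, -11.000], [45.000, -13.000]] (det J = 391.000).
Solving J·Δ = −F gives Δ = (-1.793, 0.332).
Then the next iterate is (x₁, x₂)₁ = (1.207, -2.668).

(1.207, -2.668)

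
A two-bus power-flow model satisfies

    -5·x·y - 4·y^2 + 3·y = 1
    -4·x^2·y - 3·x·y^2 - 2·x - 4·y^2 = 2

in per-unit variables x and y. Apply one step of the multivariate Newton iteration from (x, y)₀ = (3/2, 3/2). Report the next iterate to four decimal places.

At (3/2, 3/2): F = (-16.7500, -37.6250).
Jacobian J = [[-5·y, -5·x - 8·y + 3], [-8·x·y - 3·y^2 - 2, -4·x^2 - 6·x·y - 8·y]].
At the point, J = [[-7.5000, -16.5000], [-26.7500, -34.5000]] (det J = -182.6250).
Solving J·Δ = −F gives Δ = (-0.2351, -0.9083).
Then the next iterate is (x, y)₁ = (1.2649, 0.5917).

(1.2649, 0.5917)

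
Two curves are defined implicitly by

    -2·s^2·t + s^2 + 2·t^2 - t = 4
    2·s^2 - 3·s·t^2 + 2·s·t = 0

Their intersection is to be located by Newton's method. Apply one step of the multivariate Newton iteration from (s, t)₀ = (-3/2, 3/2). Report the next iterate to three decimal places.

(-0.575, 1.395)

At (-3/2, 3/2): F = (-5.500, 10.125).
Jacobian J = [[-4·s·t + 2·s, -2·s^2 + 4·t - 1], [4·s - 3·t^2 + 2·t, -6·s·t + 2·s]].
At the point, J = [[6.000, 0.500], [-9.750, 10.500]] (det J = 67.875).
Solving J·Δ = −F gives Δ = (0.925, -0.105).
Then the next iterate is (s, t)₁ = (-0.575, 1.395).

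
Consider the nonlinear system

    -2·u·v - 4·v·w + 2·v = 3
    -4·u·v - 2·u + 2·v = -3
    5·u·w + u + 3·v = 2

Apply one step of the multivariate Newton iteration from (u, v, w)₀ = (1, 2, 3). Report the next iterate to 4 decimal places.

(0.7257, 1.8715, -0.0451)

At (1, 2, 3): F = (-27.0000, -3.0000, 20.0000).
Jacobian J = [[-2·v, -2·u - 4·w + 2, -4·v], [-4·v - 2, -4·u + 2, 0], [5·w + 1, 3, 5·u]].
At the point, J = [[-4.0000, -12.0000, -8.0000], [-10.0000, -2.0000, 0.0000], [16.0000, 3.0000, 5.0000]] (det J = -576.0000).
Solving J·Δ = −F gives Δ = (-0.2743, -0.1285, -3.0451).
Then the next iterate is (u, v, w)₁ = (0.7257, 1.8715, -0.0451).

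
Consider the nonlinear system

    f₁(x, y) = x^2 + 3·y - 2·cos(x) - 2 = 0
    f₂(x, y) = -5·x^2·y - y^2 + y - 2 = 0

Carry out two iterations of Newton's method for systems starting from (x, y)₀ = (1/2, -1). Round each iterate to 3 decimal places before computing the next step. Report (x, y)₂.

At (1/2, -1): F = (-6.50517, -2.750).
Jacobian J = [[2·x + 2·sin(x), 3], [-10·x·y, -5·x^2 - 2·y + 1]].
At the point, J = [[1.95885, 3.000], [5.000, 1.750]] (det J = -11.57201).
Solving J·Δ = −F gives Δ = (-0.271, 2.345).
Then the next iterate is (x, y)₁ = (0.229, 1.345).
Round to (0.229, 1.345) and repeat: F = (0.13965, -2.81669), J = [[0.91201, 3.000], [-3.08005, -1.95220]].
Δ = (-1.096, 0.287), so (x, y)₂ = (-0.867, 1.632).

(-0.867, 1.632)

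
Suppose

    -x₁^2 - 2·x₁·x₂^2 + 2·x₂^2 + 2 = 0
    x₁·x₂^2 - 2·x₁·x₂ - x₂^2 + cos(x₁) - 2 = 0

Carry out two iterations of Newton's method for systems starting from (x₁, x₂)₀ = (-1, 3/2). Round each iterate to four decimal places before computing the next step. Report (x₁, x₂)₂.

At (-1, 3/2): F = (10.0000, -2.959698).
Jacobian J = [[-2·x₁ - 2·x₂^2, -4·x₁·x₂ + 4·x₂], [x₂^2 - 2·x₂ - sin(x₁), 2·x₁·x₂ - 2·x₁ - 2·x₂]].
At the point, J = [[-2.5000, 12.0000], [0.091471, -4.0000]] (det J = 8.902348).
Solving J·Δ = −F gives Δ = (0.5036, -0.7284).
Then the next iterate is (x₁, x₂)₁ = (-0.4964, 0.7716).
Round to (-0.4964, 0.7716) and repeat: F = (3.535400, -1.245559), J = [[-0.197933, 4.618489], [-0.471570, -1.316444]].
Δ = (-0.4505, -0.7848), so (x₁, x₂)₂ = (-0.9469, -0.0132).

(-0.9469, -0.0132)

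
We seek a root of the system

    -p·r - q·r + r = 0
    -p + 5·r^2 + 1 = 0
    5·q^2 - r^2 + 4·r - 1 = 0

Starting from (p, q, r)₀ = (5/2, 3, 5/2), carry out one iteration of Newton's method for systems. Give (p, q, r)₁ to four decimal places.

(1.8230, 1.3678, 1.2829)

At (5/2, 3, 5/2): F = (-11.2500, 29.7500, 47.7500).
Jacobian J = [[-r, -r, -p - q + 1], [-1, 0, 10·r], [0, 10·q, -2·r + 4]].
At the point, J = [[-2.5000, -2.5000, -4.5000], [-1.0000, 0.0000, 25.0000], [0.0000, 30.0000, -1.0000]] (det J = 2012.5000).
Solving J·Δ = −F gives Δ = (-0.6770, -1.6322, -1.2171).
Then the next iterate is (p, q, r)₁ = (1.8230, 1.3678, 1.2829).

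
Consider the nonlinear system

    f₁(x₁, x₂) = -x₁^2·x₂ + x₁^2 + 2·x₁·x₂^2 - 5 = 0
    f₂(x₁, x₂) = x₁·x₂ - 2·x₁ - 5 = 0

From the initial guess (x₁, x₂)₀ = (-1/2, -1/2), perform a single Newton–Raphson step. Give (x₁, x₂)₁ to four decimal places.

(-2.7105, 3.0526)

At (-1/2, -1/2): F = (-4.8750, -3.7500).
Jacobian J = [[-2·x₁·x₂ + 2·x₁ + 2·x₂^2, -x₁^2 + 4·x₁·x₂], [x₂ - 2, x₁]].
At the point, J = [[-1.0000, 0.7500], [-2.5000, -0.5000]] (det J = 2.3750).
Solving J·Δ = −F gives Δ = (-2.2105, 3.5526).
Then the next iterate is (x₁, x₂)₁ = (-2.7105, 3.0526).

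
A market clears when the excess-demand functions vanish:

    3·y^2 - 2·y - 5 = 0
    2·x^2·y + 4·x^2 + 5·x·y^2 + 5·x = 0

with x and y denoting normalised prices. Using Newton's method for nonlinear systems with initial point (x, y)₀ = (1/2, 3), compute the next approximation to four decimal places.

At (1/2, 3): F = (16.0000, 27.5000).
Jacobian J = [[0, 6·y - 2], [4·x·y + 8·x + 5·y^2 + 5, 2·x^2 + 10·x·y]].
At the point, J = [[0.0000, 16.0000], [60.0000, 15.5000]] (det J = -960.0000).
Solving J·Δ = −F gives Δ = (-0.2000, -1.0000).
Then the next iterate is (x, y)₁ = (0.3000, 2.0000).

(0.3000, 2.0000)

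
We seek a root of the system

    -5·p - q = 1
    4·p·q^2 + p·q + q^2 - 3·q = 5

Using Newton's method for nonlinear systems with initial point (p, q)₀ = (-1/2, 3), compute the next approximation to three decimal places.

(-0.382, 0.908)

At (-1/2, 3): F = (-1.500, -24.500).
Jacobian J = [[-5, -1], [4·q^2 + q, 8·p·q + p + 2·q - 3]].
At the point, J = [[-5.000, -1.000], [39.000, -9.500]] (det J = 86.500).
Solving J·Δ = −F gives Δ = (0.118, -2.092).
Then the next iterate is (p, q)₁ = (-0.382, 0.908).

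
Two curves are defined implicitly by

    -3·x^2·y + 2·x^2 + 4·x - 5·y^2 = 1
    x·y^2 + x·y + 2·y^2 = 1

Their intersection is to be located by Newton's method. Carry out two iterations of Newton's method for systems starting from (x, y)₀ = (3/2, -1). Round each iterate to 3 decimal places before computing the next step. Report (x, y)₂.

(0.626, -0.754)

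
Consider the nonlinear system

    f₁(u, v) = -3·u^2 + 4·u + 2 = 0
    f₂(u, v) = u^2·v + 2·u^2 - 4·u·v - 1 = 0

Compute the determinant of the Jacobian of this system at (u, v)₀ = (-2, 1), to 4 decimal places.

192.0000

J = [[-6·u + 4, 0], [2·u·v + 4·u - 4·v, u^2 - 4·u]].
At the point, J = [[16.0000, 0.0000], [-16.0000, 12.0000]].
det J = 192.0000.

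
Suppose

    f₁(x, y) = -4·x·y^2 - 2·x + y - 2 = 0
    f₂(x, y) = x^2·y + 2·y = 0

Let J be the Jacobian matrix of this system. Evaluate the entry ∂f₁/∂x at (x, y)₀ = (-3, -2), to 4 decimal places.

-18.0000

∂f₁/∂x = -4·y^2 - 2.
At (-3, -2) this is -18.0000.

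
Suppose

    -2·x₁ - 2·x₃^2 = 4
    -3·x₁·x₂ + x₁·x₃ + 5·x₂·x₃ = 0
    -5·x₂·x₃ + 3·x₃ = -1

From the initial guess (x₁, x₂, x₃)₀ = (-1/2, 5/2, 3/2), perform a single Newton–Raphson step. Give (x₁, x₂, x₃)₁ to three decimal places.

(0.323, 2.664, -0.024)

At (-1/2, 5/2, 3/2): F = (-7.500, 21.750, -13.250).
Jacobian J = [[-2, 0, -4·x₃], [-3·x₂ + x₃, -3·x₁ + 5·x₃, x₁ + 5·x₂], [0, -5·x₃, -5·x₂ + 3]].
At the point, J = [[-2.000, 0.000, -6.000], [-6.000, 9.000, 12.000], [0.000, -7.500, -9.500]] (det J = -279.000).
Solving J·Δ = −F gives Δ = (0.823, 0.164, -1.524).
Then the next iterate is (x₁, x₂, x₃)₁ = (0.323, 2.664, -0.024).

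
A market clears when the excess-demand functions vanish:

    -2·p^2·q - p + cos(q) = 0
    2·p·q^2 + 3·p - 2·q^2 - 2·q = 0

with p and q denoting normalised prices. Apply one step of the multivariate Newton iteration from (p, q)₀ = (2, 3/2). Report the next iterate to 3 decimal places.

At (2, 3/2): F = (-13.92926, 7.500).
Jacobian J = [[-4·p·q - 1, -2·p^2 - sin(q)], [2·q^2 + 3, 4·p·q - 4·q - 2]].
At the point, J = [[-13.000, -8.99749], [7.500, 4.000]] (det J = 15.48121).
Solving J·Δ = −F gives Δ = (-0.760, -0.450).
Then the next iterate is (p, q)₁ = (1.240, 1.050).

(1.240, 1.050)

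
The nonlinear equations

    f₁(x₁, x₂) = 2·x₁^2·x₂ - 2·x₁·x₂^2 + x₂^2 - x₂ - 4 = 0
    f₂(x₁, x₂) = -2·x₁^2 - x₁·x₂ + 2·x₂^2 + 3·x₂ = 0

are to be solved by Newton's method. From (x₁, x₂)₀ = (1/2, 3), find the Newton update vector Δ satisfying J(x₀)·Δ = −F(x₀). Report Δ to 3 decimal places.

(-0.381, -1.856)

At (1/2, 3): F = (-5.500, 25.000).
Jacobian J = [[4·x₁·x₂ - 2·x₂^2, 2·x₁^2 - 4·x₁·x₂ + 2·x₂ - 1], [-4·x₁ - x₂, -x₁ + 4·x₂ + 3]].
At the point, J = [[-12.000, -0.500], [-5.000, 14.500]] (det J = -176.500).
Solving J·Δ = −F gives Δ = (-0.381, -1.856).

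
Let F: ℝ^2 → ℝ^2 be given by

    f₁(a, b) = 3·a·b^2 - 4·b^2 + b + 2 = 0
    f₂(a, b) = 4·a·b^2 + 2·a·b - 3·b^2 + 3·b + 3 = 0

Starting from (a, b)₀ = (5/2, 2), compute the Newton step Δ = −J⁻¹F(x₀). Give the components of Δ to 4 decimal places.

(0.4318, -1.5455)

At (5/2, 2): F = (18.0000, 47.0000).
Jacobian J = [[3·b^2, 6·a·b - 8·b + 1], [4·b^2 + 2·b, 8·a·b + 2·a - 6·b + 3]].
At the point, J = [[12.0000, 15.0000], [20.0000, 36.0000]] (det J = 132.0000).
Solving J·Δ = −F gives Δ = (0.4318, -1.5455).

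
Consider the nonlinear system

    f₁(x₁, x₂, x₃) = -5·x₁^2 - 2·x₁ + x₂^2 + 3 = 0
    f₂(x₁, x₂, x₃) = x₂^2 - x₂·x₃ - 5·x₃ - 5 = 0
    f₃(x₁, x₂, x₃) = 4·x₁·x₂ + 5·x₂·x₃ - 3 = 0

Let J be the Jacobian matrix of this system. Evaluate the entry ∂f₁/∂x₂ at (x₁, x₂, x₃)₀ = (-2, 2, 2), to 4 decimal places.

4.0000

∂f₁/∂x₂ = 2·x₂.
At (-2, 2, 2) this is 4.0000.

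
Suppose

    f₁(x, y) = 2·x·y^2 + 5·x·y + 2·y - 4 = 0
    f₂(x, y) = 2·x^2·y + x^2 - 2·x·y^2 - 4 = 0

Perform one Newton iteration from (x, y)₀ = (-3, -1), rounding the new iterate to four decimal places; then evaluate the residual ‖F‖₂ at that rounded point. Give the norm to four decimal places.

2.4276

At (-3, -1): F = (3.0000, -7.0000).
Jacobian J = [[2·y^2 + 5·y, 4·x·y + 5·x + 2], [4·x·y + 2·x - 2·y^2, 2·x^2 - 4·x·y]].
At the point, J = [[-3.0000, -1.0000], [4.0000, 6.0000]] (det J = -14.0000).
Solving J·Δ = −F gives Δ = (0.7857, 0.6429).
Then the next iterate is (x, y)₁ = (-2.2143, -0.3571).
Re-evaluating at (-2.2143, -0.3571): F = (-1.325304, -2.033950), so ‖F‖₂ = 2.4276.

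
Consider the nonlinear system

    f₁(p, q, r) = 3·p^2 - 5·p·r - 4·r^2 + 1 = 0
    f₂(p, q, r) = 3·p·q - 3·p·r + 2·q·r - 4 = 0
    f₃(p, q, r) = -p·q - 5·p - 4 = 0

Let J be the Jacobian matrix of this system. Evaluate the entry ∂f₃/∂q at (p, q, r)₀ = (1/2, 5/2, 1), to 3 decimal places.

-0.500

∂f₃/∂q = -p.
At (1/2, 5/2, 1) this is -0.500.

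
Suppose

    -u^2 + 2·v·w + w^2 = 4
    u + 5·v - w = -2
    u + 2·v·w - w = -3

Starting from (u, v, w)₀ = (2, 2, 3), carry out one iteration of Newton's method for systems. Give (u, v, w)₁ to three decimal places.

At (2, 2, 3): F = (13.000, 11.000, 14.000).
Jacobian J = [[-2·u, 2·w, 2·v + 2·w], [1, 5, -1], [1, 2·w, 2·v - 1]].
At the point, J = [[-4.000, 6.000, 10.000], [1.000, 5.000, -1.000], [1.000, 6.000, 3.000]] (det J = -98.000).
Solving J·Δ = −F gives Δ = (-0.500, -2.143, -0.214).
Then the next iterate is (u, v, w)₁ = (1.500, -0.143, 2.786).

(1.500, -0.143, 2.786)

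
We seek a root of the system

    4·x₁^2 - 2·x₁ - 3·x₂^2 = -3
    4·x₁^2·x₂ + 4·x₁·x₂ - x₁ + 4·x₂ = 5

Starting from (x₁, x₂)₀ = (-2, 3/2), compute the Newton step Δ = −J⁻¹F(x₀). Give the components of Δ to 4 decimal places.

(0.8527, 0.1001)

At (-2, 3/2): F = (16.2500, 15.0000).
Jacobian J = [[8·x₁ - 2, -6·x₂], [8·x₁·x₂ + 4·x₂ - 1, 4·x₁^2 + 4·x₁ + 4]].
At the point, J = [[-18.0000, -9.0000], [-19.0000, 12.0000]] (det J = -387.0000).
Solving J·Δ = −F gives Δ = (0.8527, 0.1001).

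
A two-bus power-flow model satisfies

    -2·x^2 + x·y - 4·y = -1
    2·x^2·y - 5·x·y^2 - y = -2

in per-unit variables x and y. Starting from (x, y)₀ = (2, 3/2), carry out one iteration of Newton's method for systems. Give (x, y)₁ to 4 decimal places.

(0.6093, 1.0199)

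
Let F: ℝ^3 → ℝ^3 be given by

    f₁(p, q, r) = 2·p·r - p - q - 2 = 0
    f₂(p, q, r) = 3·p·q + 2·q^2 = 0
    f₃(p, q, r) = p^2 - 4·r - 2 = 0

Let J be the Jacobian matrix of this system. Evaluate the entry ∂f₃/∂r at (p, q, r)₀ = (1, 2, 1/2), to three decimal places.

∂f₃/∂r = -4.
At (1, 2, 1/2) this is -4.000.

-4.000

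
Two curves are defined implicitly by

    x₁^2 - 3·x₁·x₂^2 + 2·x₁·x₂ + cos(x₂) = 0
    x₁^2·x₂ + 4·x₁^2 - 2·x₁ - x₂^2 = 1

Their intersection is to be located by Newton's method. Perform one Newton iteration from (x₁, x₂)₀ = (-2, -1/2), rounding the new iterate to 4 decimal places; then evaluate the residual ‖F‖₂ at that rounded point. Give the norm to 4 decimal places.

At (-2, -1/2): F = (8.377583, 16.7500).
Jacobian J = [[2·x₁ - 3·x₂^2 + 2·x₂, -6·x₁·x₂ + 2·x₁ - sin(x₂)], [2·x₁·x₂ + 8·x₁ - 2, x₁^2 - 2·x₂]].
At the point, J = [[-5.7500, -9.520574], [-16.0000, 5.0000]] (det J = -181.079191).
Solving J·Δ = −F gives Δ = (1.1120, 0.2084).
Then the next iterate is (x₁, x₂)₁ = (-0.8880, -0.2916).
Re-evaluating at (-0.8880, -0.2916): F = (2.490732, 3.615206), so ‖F‖₂ = 4.3902.

4.3902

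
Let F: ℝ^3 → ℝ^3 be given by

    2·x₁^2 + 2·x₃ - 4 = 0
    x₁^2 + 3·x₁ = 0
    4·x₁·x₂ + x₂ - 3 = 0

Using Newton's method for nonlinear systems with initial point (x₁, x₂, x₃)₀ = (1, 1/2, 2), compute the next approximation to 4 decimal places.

At (1, 1/2, 2): F = (2.0000, 4.0000, -0.5000).
Jacobian J = [[4·x₁, 0, 2], [2·x₁ + 3, 0, 0], [4·x₂, 4·x₁ + 1, 0]].
At the point, J = [[4.0000, 0.0000, 2.0000], [5.0000, 0.0000, 0.0000], [2.0000, 5.0000, 0.0000]] (det J = 50.0000).
Solving J·Δ = −F gives Δ = (-0.8000, 0.4200, 0.6000).
Then the next iterate is (x₁, x₂, x₃)₁ = (0.2000, 0.9200, 2.6000).

(0.2000, 0.9200, 2.6000)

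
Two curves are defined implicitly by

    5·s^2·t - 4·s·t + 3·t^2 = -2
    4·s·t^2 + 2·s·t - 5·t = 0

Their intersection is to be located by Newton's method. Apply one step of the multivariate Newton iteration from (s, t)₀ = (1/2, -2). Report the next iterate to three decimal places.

(0.398, -0.768)

At (1/2, -2): F = (15.500, 16.000).
Jacobian J = [[10·s·t - 4·t, 5·s^2 - 4·s + 6·t], [4·t^2 + 2·t, 8·s·t + 2·s - 5]].
At the point, J = [[-2.000, -12.750], [12.000, -12.000]] (det J = 177.000).
Solving J·Δ = −F gives Δ = (-0.102, 1.232).
Then the next iterate is (s, t)₁ = (0.398, -0.768).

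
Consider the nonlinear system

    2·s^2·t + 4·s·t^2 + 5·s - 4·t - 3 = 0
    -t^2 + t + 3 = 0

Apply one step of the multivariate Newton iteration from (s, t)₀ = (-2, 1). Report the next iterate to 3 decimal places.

At (-2, 1): F = (-17.000, 3.000).
Jacobian J = [[4·s·t + 4·t^2 + 5, 2·s^2 + 8·s·t - 4], [0, -2·t + 1]].
At the point, J = [[1.000, -12.000], [0.000, -1.000]] (det J = -1.000).
Solving J·Δ = −F gives Δ = (53.000, 3.000).
Then the next iterate is (s, t)₁ = (51.000, 4.000).

(51.000, 4.000)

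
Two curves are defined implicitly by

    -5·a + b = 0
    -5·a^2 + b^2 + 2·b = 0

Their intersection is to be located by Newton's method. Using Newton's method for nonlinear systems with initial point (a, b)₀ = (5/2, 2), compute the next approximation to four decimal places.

(-5.4500, -27.2500)

At (5/2, 2): F = (-10.5000, -23.2500).
Jacobian J = [[-5, 1], [-10·a, 2·b + 2]].
At the point, J = [[-5.0000, 1.0000], [-25.0000, 6.0000]] (det J = -5.0000).
Solving J·Δ = −F gives Δ = (-7.9500, -29.2500).
Then the next iterate is (a, b)₁ = (-5.4500, -27.2500).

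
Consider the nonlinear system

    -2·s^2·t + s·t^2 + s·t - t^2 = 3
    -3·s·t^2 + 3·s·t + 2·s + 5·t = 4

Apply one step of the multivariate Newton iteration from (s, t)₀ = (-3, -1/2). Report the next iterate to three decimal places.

At (-3, -1/2): F = (6.500, -5.750).
Jacobian J = [[-4·s·t + t^2 + t, -2·s^2 + 2·s·t + s - 2·t], [-3·t^2 + 3·t + 2, -6·s·t + 3·s + 5]].
At the point, J = [[-6.250, -17.000], [-0.250, -13.000]] (det J = 77.000).
Solving J·Δ = −F gives Δ = (2.367, -0.488).
Then the next iterate is (s, t)₁ = (-0.633, -0.988).

(-0.633, -0.988)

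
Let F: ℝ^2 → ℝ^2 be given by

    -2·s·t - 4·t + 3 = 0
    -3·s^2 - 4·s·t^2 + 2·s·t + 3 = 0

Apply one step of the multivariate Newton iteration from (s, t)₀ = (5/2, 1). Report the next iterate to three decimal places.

At (5/2, 1): F = (-6.000, -20.750).
Jacobian J = [[-2·t, -2·s - 4], [-6·s - 4·t^2 + 2·t, -8·s·t + 2·s]].
At the point, J = [[-2.000, -9.000], [-17.000, -15.000]] (det J = -123.000).
Solving J·Δ = −F gives Δ = (-0.787, -0.492).
Then the next iterate is (s, t)₁ = (1.713, 0.508).

(1.713, 0.508)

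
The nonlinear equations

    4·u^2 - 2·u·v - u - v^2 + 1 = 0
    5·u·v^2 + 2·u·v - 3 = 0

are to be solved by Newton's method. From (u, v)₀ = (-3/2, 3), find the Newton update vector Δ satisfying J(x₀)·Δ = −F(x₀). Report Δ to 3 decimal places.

At (-3/2, 3): F = (11.500, -79.500).
Jacobian J = [[8·u - 2·v - 1, -2·u - 2·v], [5·v^2 + 2·v, 10·u·v + 2·u]].
At the point, J = [[-19.000, -3.000], [51.000, -48.000]] (det J = 1065.000).
Solving J·Δ = −F gives Δ = (0.742, -0.868).

(0.742, -0.868)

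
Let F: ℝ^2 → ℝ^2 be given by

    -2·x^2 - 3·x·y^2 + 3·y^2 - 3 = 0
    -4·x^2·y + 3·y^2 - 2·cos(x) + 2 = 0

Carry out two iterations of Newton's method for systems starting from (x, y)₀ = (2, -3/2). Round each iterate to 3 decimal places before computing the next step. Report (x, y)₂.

At (2, -3/2): F = (-17.750, 33.58229).
Jacobian J = [[-4·x - 3·y^2, -6·x·y + 6·y], [-8·x·y + 2·sin(x), -4·x^2 + 6·y]].
At the point, J = [[-14.750, 9.000], [25.81859, -25.000]] (det J = 136.38265).
Solving J·Δ = −F gives Δ = (-1.038, 0.272).
Then the next iterate is (x, y)₁ = (0.962, -1.228).
Round to (0.962, -1.228) and repeat: F = (-4.67898, 9.92597), J = [[-8.37195, -0.27998], [11.09136, -11.06978]].
Δ = (-0.570, 0.326), so (x, y)₂ = (0.392, -0.902).

(0.392, -0.902)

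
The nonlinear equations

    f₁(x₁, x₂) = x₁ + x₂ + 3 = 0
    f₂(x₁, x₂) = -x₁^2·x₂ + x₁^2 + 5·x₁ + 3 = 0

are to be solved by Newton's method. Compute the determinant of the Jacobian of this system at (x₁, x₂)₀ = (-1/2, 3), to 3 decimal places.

J = [[1, 1], [-2·x₁·x₂ + 2·x₁ + 5, -x₁^2]].
At the point, J = [[1.000, 1.000], [7.000, -0.250]].
det J = -7.250.

-7.250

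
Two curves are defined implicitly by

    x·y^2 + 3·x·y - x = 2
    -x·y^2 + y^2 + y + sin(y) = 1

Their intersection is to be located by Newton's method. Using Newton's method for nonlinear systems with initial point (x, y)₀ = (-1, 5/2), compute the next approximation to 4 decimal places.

(-0.5796, 1.3262)

At (-1, 5/2): F = (-14.7500, 14.598472).
Jacobian J = [[y^2 + 3·y - 1, 2·x·y + 3·x], [-y^2, -2·x·y + 2·y + cos(y) + 1]].
At the point, J = [[12.7500, -8.0000], [-6.2500, 10.198856]] (det J = 80.035419).
Solving J·Δ = −F gives Δ = (0.4204, -1.1738).
Then the next iterate is (x, y)₁ = (-0.5796, 1.3262).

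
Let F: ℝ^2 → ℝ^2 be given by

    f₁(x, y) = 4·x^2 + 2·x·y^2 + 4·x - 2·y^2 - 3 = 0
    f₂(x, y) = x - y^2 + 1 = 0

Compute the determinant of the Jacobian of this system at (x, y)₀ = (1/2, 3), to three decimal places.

J = [[8·x + 2·y^2 + 4, 4·x·y - 4·y], [1, -2·y]].
At the point, J = [[26.000, -6.000], [1.000, -6.000]].
det J = -150.000.

-150.000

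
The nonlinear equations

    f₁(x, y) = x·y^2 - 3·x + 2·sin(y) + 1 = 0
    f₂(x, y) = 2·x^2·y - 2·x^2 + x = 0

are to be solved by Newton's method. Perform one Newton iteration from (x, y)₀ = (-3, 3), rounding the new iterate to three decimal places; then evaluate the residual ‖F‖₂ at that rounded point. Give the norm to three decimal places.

10.299

At (-3, 3): F = (-16.71776, 33.000).
Jacobian J = [[y^2 - 3, 2·x·y + 2·cos(y)], [4·x·y - 4·x + 1, 2·x^2]].
At the point, J = [[6.000, -19.97998], [-23.000, 18.000]] (det J = -351.53965).
Solving J·Δ = −F gives Δ = (1.020, -0.531).
Then the next iterate is (x, y)₁ = (-1.980, 2.469).
Re-evaluating at (-1.980, 2.469): F = (-3.88397, 9.53814), so ‖F‖₂ = 10.299.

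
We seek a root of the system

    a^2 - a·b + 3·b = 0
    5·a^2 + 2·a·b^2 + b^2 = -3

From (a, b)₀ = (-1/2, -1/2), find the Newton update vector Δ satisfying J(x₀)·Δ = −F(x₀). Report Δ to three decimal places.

(0.944, 0.563)

At (-1/2, -1/2): F = (-1.500, 4.250).
Jacobian J = [[2·a - b, -a + 3], [10·a + 2·b^2, 4·a·b + 2·b]].
At the point, J = [[-0.500, 3.500], [-4.500, 0.000]] (det J = 15.750).
Solving J·Δ = −F gives Δ = (0.944, 0.563).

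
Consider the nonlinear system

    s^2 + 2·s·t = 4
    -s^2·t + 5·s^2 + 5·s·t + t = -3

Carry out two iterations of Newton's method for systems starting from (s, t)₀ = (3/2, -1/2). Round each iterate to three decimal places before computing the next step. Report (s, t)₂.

At (3/2, -1/2): F = (-3.250, 11.125).
Jacobian J = [[2·s + 2·t, 2·s], [-2·s·t + 10·s + 5·t, -s^2 + 5·s + 1]].
At the point, J = [[2.000, 3.000], [14.000, 6.250]] (det J = -29.500).
Solving J·Δ = −F gives Δ = (-1.820, 2.297).
Then the next iterate is (s, t)₁ = (-0.320, 1.797).
Round to (-0.320, 1.797) and repeat: F = (-5.04768, 2.24979), J = [[2.954, -0.640], [6.93508, -0.70240]].
Δ = (-2.109, -17.623), so (s, t)₂ = (-2.429, -15.826).

(-2.429, -15.826)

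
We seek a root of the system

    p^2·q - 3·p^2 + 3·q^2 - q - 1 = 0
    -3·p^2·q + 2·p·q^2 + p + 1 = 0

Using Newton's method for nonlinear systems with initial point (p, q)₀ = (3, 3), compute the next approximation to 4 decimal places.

(2.1154, 2.1154)

At (3, 3): F = (23.0000, -23.0000).
Jacobian J = [[2·p·q - 6·p, p^2 + 6·q - 1], [-6·p·q + 2·q^2 + 1, -3·p^2 + 4·p·q]].
At the point, J = [[0.0000, 26.0000], [-35.0000, 9.0000]] (det J = 910.0000).
Solving J·Δ = −F gives Δ = (-0.8846, -0.8846).
Then the next iterate is (p, q)₁ = (2.1154, 2.1154).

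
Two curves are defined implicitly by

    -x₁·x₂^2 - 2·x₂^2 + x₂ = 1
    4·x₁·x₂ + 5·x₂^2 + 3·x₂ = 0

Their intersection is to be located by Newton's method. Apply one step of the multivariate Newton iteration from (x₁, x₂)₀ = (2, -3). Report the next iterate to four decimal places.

At (2, -3): F = (-40.0000, 12.0000).
Jacobian J = [[-x₂^2, -2·x₁·x₂ - 4·x₂ + 1], [4·x₂, 4·x₁ + 10·x₂ + 3]].
At the point, J = [[-9.0000, 25.0000], [-12.0000, -19.0000]] (det J = 471.0000).
Solving J·Δ = −F gives Δ = (-0.9766, 1.2484).
Then the next iterate is (x₁, x₂)₁ = (1.0234, -1.7516).

(1.0234, -1.7516)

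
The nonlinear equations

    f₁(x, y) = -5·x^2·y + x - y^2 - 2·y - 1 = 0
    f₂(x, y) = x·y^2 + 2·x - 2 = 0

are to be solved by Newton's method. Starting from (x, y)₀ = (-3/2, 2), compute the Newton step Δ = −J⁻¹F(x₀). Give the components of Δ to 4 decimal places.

(0.1000, -1.7333)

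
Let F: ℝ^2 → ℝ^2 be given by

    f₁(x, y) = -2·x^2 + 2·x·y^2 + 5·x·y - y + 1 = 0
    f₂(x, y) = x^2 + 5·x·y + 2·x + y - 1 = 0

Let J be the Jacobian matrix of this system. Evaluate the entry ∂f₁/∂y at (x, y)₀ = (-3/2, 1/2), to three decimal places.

∂f₁/∂y = 4·x·y + 5·x - 1.
At (-3/2, 1/2) this is -11.500.

-11.500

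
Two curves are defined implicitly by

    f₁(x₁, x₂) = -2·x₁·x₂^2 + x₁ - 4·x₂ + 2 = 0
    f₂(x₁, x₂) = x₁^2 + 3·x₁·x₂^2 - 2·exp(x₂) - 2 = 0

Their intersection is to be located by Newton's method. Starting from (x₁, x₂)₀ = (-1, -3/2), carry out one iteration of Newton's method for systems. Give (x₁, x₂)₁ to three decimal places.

At (-1, -3/2): F = (11.500, -8.19626).
Jacobian J = [[-2·x₂^2 + 1, -4·x₁·x₂ - 4], [2·x₁ + 3·x₂^2, 6·x₁·x₂ - 2·exp(x₂)]].
At the point, J = [[-3.500, -10.000], [4.750, 8.55374]] (det J = 17.56191).
Solving J·Δ = −F gives Δ = (-0.934, 1.477).
Then the next iterate is (x₁, x₂)₁ = (-1.934, -0.023).

(-1.934, -0.023)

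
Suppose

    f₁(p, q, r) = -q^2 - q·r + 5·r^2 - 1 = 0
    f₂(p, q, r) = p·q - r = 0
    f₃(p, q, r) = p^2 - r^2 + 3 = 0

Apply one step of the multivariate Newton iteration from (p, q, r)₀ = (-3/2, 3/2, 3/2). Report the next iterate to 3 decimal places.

(0.095, 0.992, 0.905)

At (-3/2, 3/2, 3/2): F = (5.750, -3.750, 3.000).
Jacobian J = [[0, -2·q - r, -q + 10·r], [q, p, -1], [2·p, 0, -2·r]].
At the point, J = [[0.000, -4.500, 13.500], [1.500, -1.500, -1.000], [-3.000, 0.000, -3.000]] (det J = -94.500).
Solving J·Δ = −F gives Δ = (1.595, -0.508, -0.595).
Then the next iterate is (p, q, r)₁ = (0.095, 0.992, 0.905).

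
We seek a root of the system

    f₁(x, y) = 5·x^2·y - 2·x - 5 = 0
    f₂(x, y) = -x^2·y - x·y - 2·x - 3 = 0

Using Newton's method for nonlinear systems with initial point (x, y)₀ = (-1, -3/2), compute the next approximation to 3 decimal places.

(-1.286, 1.343)

At (-1, -3/2): F = (-10.500, -1.000).
Jacobian J = [[10·x·y - 2, 5·x^2], [-2·x·y - y - 2, -x^2 - x]].
At the point, J = [[13.000, 5.000], [-3.500, 0.000]] (det J = 17.500).
Solving J·Δ = −F gives Δ = (-0.286, 2.843).
Then the next iterate is (x, y)₁ = (-1.286, 1.343).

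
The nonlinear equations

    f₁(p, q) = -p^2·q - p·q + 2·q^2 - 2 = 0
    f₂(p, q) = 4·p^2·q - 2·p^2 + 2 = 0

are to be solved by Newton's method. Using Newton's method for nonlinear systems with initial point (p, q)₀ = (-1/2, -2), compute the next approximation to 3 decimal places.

(-0.521, -1.290)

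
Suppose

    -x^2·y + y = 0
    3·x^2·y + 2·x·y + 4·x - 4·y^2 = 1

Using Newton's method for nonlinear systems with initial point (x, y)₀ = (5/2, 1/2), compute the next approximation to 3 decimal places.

(-0.731, 1.538)

At (5/2, 1/2): F = (-2.625, 19.875).
Jacobian J = [[-2·x·y, -x^2 + 1], [6·x·y + 2·y + 4, 3·x^2 + 2·x - 8·y]].
At the point, J = [[-2.500, -5.250], [12.500, 19.750]] (det J = 16.250).
Solving J·Δ = −F gives Δ = (-3.231, 1.038).
Then the next iterate is (x, y)₁ = (-0.731, 1.538).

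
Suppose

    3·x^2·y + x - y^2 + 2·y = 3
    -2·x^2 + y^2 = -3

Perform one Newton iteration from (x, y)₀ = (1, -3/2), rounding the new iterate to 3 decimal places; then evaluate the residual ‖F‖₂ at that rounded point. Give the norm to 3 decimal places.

3.426

At (1, -3/2): F = (-11.750, 3.250).
Jacobian J = [[6·x·y + 1, 3·x^2 - 2·y + 2], [-4·x, 2·y]].
At the point, J = [[-8.000, 8.000], [-4.000, -3.000]] (det J = 56.000).
Solving J·Δ = −F gives Δ = (-0.165, 1.304).
Then the next iterate is (x, y)₁ = (0.835, -0.196).
Re-evaluating at (0.835, -0.196): F = (-3.00538, 1.64397), so ‖F‖₂ = 3.426.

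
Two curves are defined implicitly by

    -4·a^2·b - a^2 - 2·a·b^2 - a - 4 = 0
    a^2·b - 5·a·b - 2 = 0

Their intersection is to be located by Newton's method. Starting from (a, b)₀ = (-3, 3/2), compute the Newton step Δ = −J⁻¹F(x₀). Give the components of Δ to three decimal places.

(1.036, -0.704)

At (-3, 3/2): F = (-50.500, 34.000).
Jacobian J = [[-8·a·b - 2·a - 2·b^2 - 1, -4·a^2 - 4·a·b], [2·a·b - 5·b, a^2 - 5·a]].
At the point, J = [[36.500, -18.000], [-16.500, 24.000]] (det J = 579.000).
Solving J·Δ = −F gives Δ = (1.036, -0.704).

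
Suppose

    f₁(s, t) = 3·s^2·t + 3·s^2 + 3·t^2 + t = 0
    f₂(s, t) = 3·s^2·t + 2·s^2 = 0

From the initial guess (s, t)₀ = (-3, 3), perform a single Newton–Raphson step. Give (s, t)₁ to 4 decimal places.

(-2.2418, 1.1868)

At (-3, 3): F = (138.0000, 99.0000).
Jacobian J = [[6·s·t + 6·s, 3·s^2 + 6·t + 1], [6·s·t + 4·s, 3·s^2]].
At the point, J = [[-72.0000, 46.0000], [-66.0000, 27.0000]] (det J = 1092.0000).
Solving J·Δ = −F gives Δ = (0.7582, -1.8132).
Then the next iterate is (s, t)₁ = (-2.2418, 1.1868).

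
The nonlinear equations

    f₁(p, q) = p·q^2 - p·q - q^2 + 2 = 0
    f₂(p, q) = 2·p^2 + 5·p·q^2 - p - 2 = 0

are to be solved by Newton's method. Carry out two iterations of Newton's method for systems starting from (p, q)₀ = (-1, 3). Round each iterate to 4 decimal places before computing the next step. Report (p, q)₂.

(-0.1322, 1.6244)

At (-1, 3): F = (-13.0000, -44.0000).
Jacobian J = [[q^2 - q, 2·p·q - p - 2·q], [4·p + 5·q^2 - 1, 10·p·q]].
At the point, J = [[6.0000, -11.0000], [40.0000, -30.0000]] (det J = 260.0000).
Solving J·Δ = −F gives Δ = (0.3615, -0.9846).
Then the next iterate is (p, q)₁ = (-0.6385, 2.0154).
Round to (-0.6385, 2.0154) and repeat: F = (-3.368487, -13.513551), J = [[2.046437, -5.965966], [16.755186, -12.868329]].
Δ = (0.5063, -0.3910), so (p, q)₂ = (-0.1322, 1.6244).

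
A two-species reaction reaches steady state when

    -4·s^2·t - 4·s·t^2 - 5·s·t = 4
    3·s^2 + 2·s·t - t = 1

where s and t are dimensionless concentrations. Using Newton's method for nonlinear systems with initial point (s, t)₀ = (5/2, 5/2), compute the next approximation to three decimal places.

At (5/2, 5/2): F = (-160.250, 27.750).
Jacobian J = [[-8·s·t - 4·t^2 - 5·t, -4·s^2 - 8·s·t - 5·s], [6·s + 2·t, 2·s - 1]].
At the point, J = [[-87.500, -87.500], [20.000, 4.000]] (det J = 1400.000).
Solving J·Δ = −F gives Δ = (-1.277, -0.555).
Then the next iterate is (s, t)₁ = (1.223, 1.945).

(1.223, 1.945)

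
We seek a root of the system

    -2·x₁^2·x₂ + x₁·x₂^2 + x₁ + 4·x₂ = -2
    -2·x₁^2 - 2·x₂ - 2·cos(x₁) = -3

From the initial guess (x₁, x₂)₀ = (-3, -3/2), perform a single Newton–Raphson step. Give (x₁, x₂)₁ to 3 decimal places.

At (-3, -3/2): F = (13.250, -10.02002).
Jacobian J = [[-4·x₁·x₂ + x₂^2 + 1, -2·x₁^2 + 2·x₁·x₂ + 4], [-4·x₁ + 2·sin(x₁), -2]].
At the point, J = [[-14.750, -5.000], [11.71776, -2.000]] (det J = 88.08880).
Solving J·Δ = −F gives Δ = (0.870, 0.085).
Then the next iterate is (x₁, x₂)₁ = (-2.130, -1.415).

(-2.130, -1.415)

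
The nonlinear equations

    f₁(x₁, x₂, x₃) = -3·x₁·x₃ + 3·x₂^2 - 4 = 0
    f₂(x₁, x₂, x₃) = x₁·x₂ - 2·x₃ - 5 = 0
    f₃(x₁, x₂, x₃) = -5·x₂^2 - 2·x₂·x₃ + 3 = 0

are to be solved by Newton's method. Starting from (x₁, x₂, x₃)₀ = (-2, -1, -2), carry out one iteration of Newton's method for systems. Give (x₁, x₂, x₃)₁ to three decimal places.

(5.500, 0.042, -6.292)

At (-2, -1, -2): F = (-13.000, 1.000, -6.000).
Jacobian J = [[-3·x₃, 6·x₂, -3·x₁], [x₂, x₁, -2], [0, -10·x₂ - 2·x₃, -2·x₂]].
At the point, J = [[6.000, -6.000, 6.000], [-1.000, -2.000, -2.000], [0.000, 14.000, 2.000]] (det J = 48.000).
Solving J·Δ = −F gives Δ = (7.500, 1.042, -4.292).
Then the next iterate is (x₁, x₂, x₃)₁ = (5.500, 0.042, -6.292).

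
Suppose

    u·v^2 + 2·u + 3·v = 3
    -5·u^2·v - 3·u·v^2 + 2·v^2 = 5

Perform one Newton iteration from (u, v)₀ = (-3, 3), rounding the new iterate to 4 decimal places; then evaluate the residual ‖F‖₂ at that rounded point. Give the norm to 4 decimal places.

16.1112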